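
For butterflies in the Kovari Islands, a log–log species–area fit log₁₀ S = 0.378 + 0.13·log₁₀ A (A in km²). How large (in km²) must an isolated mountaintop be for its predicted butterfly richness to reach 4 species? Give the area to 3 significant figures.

4 = 2.388 × A^0.13  ⇒  A^0.13 = 4/2.388 = 1.675
ln A = ln(1.675) / 0.13 = 0.5159 / 0.13 = 3.9686
A = e^3.9686 ≈ 52.91 km²

52.9 km²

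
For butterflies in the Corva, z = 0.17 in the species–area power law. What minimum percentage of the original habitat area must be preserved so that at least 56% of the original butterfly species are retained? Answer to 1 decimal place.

Need (A_new/A_old)^0.17 = 0.56, so A_new/A_old = 0.56^(1/0.17) = 0.56^5.882
ln(A_new/A_old) = ln 0.56 / 0.17 = -0.5798 / 0.17 = -3.4107
A_new/A_old = e^-3.4107 ≈ 0.03302

3.3%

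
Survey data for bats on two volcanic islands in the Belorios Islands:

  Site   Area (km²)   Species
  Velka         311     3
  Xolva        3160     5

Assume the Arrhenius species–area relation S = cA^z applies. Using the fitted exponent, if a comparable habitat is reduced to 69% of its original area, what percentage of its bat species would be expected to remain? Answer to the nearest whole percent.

z = ln(5/3) / ln(3160/311) = 0.5108 / 2.3185 = 0.2203
S_new/S_old = (A_new/A_old)^z = 0.69^0.2203 = exp(0.2203 × -0.3711) = 0.9215

92%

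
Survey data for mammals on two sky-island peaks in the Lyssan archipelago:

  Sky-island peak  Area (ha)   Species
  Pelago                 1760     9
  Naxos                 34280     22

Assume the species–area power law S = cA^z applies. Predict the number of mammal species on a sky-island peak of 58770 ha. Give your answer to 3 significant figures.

25.9

z = ln(22/9) / ln(34280/1760) = 0.8938 / 2.9692 = 0.3010
c = 9 / 1760^0.3010 = 9 / 9.484 = 0.949
S₃ = 0.949 × 58770^0.3010 = 0.949 × 27.27 ≈ 25.88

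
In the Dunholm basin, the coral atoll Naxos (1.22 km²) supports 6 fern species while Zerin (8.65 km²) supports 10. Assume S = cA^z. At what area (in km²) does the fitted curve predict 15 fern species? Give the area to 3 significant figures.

40.9 km²

z = ln(10/6) / ln(8.65/1.22) = 0.5108 / 1.9587 = 0.2608
c = 6 / 1.22^0.2608 = 6 / 1.053 = 5.697
A = (15/5.697)^(1/0.2608) ⇒ ln A = ln(2.633)/0.2608 = 3.7123
A = e^3.7123 ≈ 40.95 km²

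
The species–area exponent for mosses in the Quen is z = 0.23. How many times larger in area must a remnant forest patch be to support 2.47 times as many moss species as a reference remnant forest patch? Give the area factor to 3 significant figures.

51.0

(A₂/A₁)^0.23 = 2.47, so A₂/A₁ = 2.47^(1/0.23) = 2.47^4.348
ln(A₂/A₁) = ln 2.47 / 0.23 = 0.9042 / 0.23 = 3.9314
A₂/A₁ = e^3.9314 ≈ 50.98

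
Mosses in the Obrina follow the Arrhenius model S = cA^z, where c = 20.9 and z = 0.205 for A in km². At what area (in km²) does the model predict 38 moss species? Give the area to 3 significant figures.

18.5 km²

38 = 20.9 × A^0.205  ⇒  A^0.205 = 38/20.9 = 1.818
ln A = ln(1.818) / 0.205 = 0.5978 / 0.205 = 2.9163
A = e^2.9163 ≈ 18.47 km²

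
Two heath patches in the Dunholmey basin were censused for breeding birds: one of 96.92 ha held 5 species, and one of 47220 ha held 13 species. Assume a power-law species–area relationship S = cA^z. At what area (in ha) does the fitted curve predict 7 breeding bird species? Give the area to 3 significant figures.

857 ha

z = ln(13/5) / ln(47220/96.92) = 0.9555 / 6.1887 = 0.1544
c = 5 / 96.92^0.1544 = 5 / 2.026 = 2.468
A = (7/2.468)^(1/0.1544) ⇒ ln A = ln(2.837)/0.1544 = 6.7532
A = e^6.7532 ≈ 856.8 ha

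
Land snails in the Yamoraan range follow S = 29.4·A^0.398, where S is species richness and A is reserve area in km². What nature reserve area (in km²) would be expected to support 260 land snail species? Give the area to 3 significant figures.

239 km²

260 = 29.4 × A^0.398  ⇒  A^0.398 = 260/29.4 = 8.844
ln A = ln(8.844) / 0.398 = 2.1797 / 0.398 = 5.4766
A = e^5.4766 ≈ 239 km²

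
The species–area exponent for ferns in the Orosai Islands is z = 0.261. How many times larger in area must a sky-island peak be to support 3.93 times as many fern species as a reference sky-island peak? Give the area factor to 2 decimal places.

189.39

(A₂/A₁)^0.261 = 3.93, so A₂/A₁ = 3.93^(1/0.261) = 3.93^3.831
ln(A₂/A₁) = ln 3.93 / 0.261 = 1.3686 / 0.261 = 5.2438
A₂/A₁ = e^5.2438 ≈ 189.4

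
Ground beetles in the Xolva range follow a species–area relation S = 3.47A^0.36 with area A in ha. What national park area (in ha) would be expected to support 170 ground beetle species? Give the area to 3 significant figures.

170 = 3.47 × A^0.36  ⇒  A^0.36 = 170/3.47 = 48.99
ln A = ln(48.99) / 0.36 = 3.8916 / 0.36 = 10.8101
A = e^10.8101 ≈ 49519 ha

49500 ha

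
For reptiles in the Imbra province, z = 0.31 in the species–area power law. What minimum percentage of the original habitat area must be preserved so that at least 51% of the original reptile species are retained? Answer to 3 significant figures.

11.4%

Need (A_new/A_old)^0.31 = 0.51, so A_new/A_old = 0.51^(1/0.31) = 0.51^3.226
ln(A_new/A_old) = ln 0.51 / 0.31 = -0.6733 / 0.31 = -2.1721
A_new/A_old = e^-2.1721 ≈ 0.1139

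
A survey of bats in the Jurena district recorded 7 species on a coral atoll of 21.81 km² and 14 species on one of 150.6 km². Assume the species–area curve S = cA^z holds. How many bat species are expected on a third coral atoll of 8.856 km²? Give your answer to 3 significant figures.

z = ln(14/7) / ln(150.6/21.81) = 0.6931 / 1.9323 = 0.3587
c = 7 / 21.81^0.3587 = 7 / 3.021 = 2.317
S₃ = 2.317 × 8.856^0.3587 = 2.317 × 2.187 ≈ 5.066

5.07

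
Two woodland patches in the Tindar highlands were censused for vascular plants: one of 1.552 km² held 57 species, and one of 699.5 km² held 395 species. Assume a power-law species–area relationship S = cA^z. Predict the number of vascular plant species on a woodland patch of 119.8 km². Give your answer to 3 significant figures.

226

z = ln(395/57) / ln(699.5/1.552) = 1.9358 / 6.1108 = 0.3168
c = 57 / 1.552^0.3168 = 57 / 1.149 = 49.59
S₃ = 49.59 × 119.8^0.3168 = 49.59 × 4.554 ≈ 225.9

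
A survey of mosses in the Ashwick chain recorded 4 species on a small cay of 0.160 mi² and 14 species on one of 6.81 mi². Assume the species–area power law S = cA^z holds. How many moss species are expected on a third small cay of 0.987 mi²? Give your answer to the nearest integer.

z = ln(14/4) / ln(6.81/0.16) = 1.2528 / 3.7510 = 0.3340
c = 4 / 0.16^0.3340 = 4 / 0.5422 = 7.377
S₃ = 7.377 × 0.987^0.3340 = 7.377 × 0.9956 ≈ 7.345

7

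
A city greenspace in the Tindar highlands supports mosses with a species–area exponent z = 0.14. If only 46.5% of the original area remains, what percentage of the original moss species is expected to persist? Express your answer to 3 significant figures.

S_new/S_old = (A_new/A_old)^z = 0.465^0.14
= exp(0.14 × ln 0.465) = exp(0.14 × -0.7657) = exp(-0.1072) ≈ 0.8983

89.8%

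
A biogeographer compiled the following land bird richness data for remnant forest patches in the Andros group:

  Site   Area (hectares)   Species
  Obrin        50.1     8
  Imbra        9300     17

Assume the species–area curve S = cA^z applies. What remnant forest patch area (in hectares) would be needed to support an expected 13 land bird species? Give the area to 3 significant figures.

1450 hectares

z = ln(17/8) / ln(9300/50.1) = 0.7538 / 5.2237 = 0.1443
c = 8 / 50.1^0.1443 = 8 / 1.759 = 4.548
A = (13/4.548)^(1/0.1443) ⇒ ln A = ln(2.858)/0.1443 = 7.2787
A = e^7.2787 ≈ 1449 hectares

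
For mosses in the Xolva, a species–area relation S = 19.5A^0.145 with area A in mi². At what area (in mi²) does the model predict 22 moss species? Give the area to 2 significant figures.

22 = 19.5 × A^0.145  ⇒  A^0.145 = 22/19.5 = 1.128
ln A = ln(1.128) / 0.145 = 0.1206 / 0.145 = 0.8319
A = e^0.8319 ≈ 2.298 mi²

2.3 mi²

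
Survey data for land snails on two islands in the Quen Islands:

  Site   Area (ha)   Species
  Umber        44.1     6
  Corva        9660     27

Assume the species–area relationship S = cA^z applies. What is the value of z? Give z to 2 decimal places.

0.28

Taking logs: ln S = ln c + z ln A, so z = (ln S₂ − ln S₁)/(ln A₂ − ln A₁).
z = ln(27/6) / ln(9660/44.1) = ln(4.5) / ln(219) = 1.5041 / 5.3893 = 0.2791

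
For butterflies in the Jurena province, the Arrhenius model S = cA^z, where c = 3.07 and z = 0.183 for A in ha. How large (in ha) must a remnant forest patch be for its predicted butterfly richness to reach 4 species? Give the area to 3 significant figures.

4 = 3.07 × A^0.183  ⇒  A^0.183 = 4/3.07 = 1.303
ln A = ln(1.303) / 0.183 = 0.2646 / 0.183 = 1.4460
A = e^1.4460 ≈ 4.246 ha

4.25 ha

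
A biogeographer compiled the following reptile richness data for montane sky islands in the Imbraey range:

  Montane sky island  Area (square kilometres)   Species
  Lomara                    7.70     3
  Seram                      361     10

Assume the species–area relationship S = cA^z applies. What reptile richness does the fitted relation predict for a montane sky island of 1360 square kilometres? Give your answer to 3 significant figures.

z = ln(10/3) / ln(361/7.7) = 1.2040 / 3.8477 = 0.3129
c = 3 / 7.7^0.3129 = 3 / 1.894 = 1.584
S₃ = 1.584 × 1360^0.3129 = 1.584 × 9.561 ≈ 15.14

15.1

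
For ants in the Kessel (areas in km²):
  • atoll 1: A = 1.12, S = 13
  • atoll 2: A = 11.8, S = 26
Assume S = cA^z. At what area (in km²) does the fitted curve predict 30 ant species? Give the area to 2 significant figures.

19 km²

z = ln(26/13) / ln(11.8/1.12) = 0.6931 / 2.3548 = 0.2944
c = 13 / 1.12^0.2944 = 13 / 1.034 = 12.57
A = (30/12.57)^(1/0.2944) ⇒ ln A = ln(2.386)/0.2944 = 2.9542
A = e^2.9542 ≈ 19.19 km²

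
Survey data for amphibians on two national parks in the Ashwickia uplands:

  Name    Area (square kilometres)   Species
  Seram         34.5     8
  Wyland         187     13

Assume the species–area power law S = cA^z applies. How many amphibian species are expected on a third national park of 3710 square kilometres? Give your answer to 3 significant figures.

z = ln(13/8) / ln(187/34.5) = 0.4855 / 1.6901 = 0.2873
c = 8 / 34.5^0.2873 = 8 / 2.765 = 2.893
S₃ = 2.893 × 3710^0.2873 = 2.893 × 10.6 ≈ 30.67

30.7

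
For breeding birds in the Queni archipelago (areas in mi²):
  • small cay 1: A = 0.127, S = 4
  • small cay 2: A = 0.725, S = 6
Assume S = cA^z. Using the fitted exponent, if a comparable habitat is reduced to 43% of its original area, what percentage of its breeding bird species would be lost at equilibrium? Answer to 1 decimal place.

17.8%

z = ln(6/4) / ln(0.725/0.127) = 0.4055 / 1.7420 = 0.2328
S_new/S_old = (A_new/A_old)^z = 0.43^0.2328 = exp(0.2328 × -0.8440) = 0.8216
Fraction lost = 1 − 0.8216 = 0.1784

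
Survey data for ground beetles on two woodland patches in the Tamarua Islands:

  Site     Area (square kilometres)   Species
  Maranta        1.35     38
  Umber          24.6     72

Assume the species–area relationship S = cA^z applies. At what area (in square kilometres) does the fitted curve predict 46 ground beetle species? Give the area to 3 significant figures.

z = ln(72/38) / ln(24.6/1.35) = 0.6391 / 2.9026 = 0.2202
c = 38 / 1.35^0.2202 = 38 / 1.068 = 35.57
A = (46/35.57)^(1/0.2202) ⇒ ln A = ln(1.293)/0.2202 = 1.1679
A = e^1.1679 ≈ 3.215 square kilometres

3.22 square kilometres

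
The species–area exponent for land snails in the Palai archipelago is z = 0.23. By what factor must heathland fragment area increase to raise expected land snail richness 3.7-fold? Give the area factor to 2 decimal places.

295.42

(A₂/A₁)^0.23 = 3.7, so A₂/A₁ = 3.7^(1/0.23) = 3.7^4.348
ln(A₂/A₁) = ln 3.7 / 0.23 = 1.3083 / 0.23 = 5.6884
A₂/A₁ = e^5.6884 ≈ 295.4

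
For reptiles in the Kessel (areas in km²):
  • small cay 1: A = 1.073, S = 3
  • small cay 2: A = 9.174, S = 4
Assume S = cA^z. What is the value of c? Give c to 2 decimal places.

2.97

z = ln(S₂/S₁) / ln(A₂/A₁) = ln(4/3) / ln(9.174/1.073) = 0.2877 / 2.1459 = 0.1341
c = S₁ / A₁^z = 3 / 1.073^0.1341 = 3 / 1.009 = 2.972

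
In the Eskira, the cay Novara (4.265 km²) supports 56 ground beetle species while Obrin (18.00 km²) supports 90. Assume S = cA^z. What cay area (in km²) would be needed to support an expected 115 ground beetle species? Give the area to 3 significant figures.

37.9 km²

z = ln(90/56) / ln(18/4.265) = 0.4745 / 1.4399 = 0.3295
c = 56 / 4.265^0.3295 = 56 / 1.613 = 34.72
A = (115/34.72)^(1/0.3295) ⇒ ln A = ln(3.312)/0.3295 = 3.6343
A = e^3.6343 ≈ 37.88 km²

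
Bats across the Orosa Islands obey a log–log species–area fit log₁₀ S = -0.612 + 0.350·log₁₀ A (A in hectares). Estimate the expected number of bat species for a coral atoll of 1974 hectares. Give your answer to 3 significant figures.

3.48

S = 0.2443 × 1974^0.35 = 0.2443 × 14.24 ≈ 3.478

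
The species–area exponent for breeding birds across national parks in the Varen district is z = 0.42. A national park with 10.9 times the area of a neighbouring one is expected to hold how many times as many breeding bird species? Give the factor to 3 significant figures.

2.73

S₂/S₁ = (A₂/A₁)^z = 10.9^0.42
ln(S₂/S₁) = 0.42 × ln 10.9 = 0.42 × 2.3888 = 1.0033
S₂/S₁ = e^1.0033 ≈ 2.727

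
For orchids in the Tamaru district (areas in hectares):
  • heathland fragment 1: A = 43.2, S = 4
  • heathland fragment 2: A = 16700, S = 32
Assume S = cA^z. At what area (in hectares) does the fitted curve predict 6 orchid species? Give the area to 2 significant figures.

z = ln(32/4) / ln(16700/43.2) = 2.0794 / 5.9573 = 0.3491
c = 4 / 43.2^0.3491 = 4 / 3.723 = 1.074
A = (6/1.074)^(1/0.3491) ⇒ ln A = ln(5.584)/0.3491 = 4.9274
A = e^4.9274 ≈ 138 hectares

140 hectares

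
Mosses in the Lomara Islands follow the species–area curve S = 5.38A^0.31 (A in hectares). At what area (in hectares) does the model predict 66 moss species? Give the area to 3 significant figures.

3250 hectares

66 = 5.38 × A^0.31  ⇒  A^0.31 = 66/5.38 = 12.27
ln A = ln(12.27) / 0.31 = 2.5070 / 0.31 = 8.0870
A = e^8.0870 ≈ 3252 hectares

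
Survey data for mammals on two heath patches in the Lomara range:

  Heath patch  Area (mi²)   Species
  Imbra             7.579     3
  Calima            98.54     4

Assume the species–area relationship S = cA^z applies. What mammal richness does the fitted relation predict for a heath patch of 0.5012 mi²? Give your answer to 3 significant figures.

z = ln(4/3) / ln(98.54/7.579) = 0.2877 / 2.5651 = 0.1122
c = 3 / 7.579^0.1122 = 3 / 1.255 = 2.39
S₃ = 2.39 × 0.5012^0.1122 = 2.39 × 0.9255 ≈ 2.212

2.21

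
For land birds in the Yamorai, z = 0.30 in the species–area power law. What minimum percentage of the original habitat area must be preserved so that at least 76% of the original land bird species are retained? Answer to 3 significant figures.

Need (A_new/A_old)^0.3 = 0.76, so A_new/A_old = 0.76^(1/0.3) = 0.76^3.333
ln(A_new/A_old) = ln 0.76 / 0.3 = -0.2744 / 0.3 = -0.9148
A_new/A_old = e^-0.9148 ≈ 0.4006

40.1%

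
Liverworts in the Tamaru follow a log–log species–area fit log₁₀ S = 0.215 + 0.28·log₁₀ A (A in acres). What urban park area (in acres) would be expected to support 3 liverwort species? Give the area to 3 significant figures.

3 = 1.641 × A^0.28  ⇒  A^0.28 = 3/1.641 = 1.829
ln A = ln(1.829) / 0.28 = 0.6036 / 0.28 = 2.1556
A = e^2.1556 ≈ 8.633 acres

8.63 acres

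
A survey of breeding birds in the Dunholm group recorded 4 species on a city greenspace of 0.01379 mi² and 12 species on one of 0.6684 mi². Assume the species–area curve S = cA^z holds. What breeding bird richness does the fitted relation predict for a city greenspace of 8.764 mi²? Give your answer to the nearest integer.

25

z = ln(12/4) / ln(0.6684/0.01379) = 1.0986 / 3.8809 = 0.2831
c = 4 / 0.01379^0.2831 = 4 / 0.2974 = 13.45
S₃ = 13.45 × 8.764^0.2831 = 13.45 × 1.849 ≈ 24.86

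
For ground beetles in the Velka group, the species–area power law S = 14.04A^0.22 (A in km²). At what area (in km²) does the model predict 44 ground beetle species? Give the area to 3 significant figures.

44 = 14.04 × A^0.22  ⇒  A^0.22 = 44/14.04 = 3.134
ln A = ln(3.134) / 0.22 = 1.1423 / 0.22 = 5.1922
A = e^5.1922 ≈ 179.9 km²

180 km²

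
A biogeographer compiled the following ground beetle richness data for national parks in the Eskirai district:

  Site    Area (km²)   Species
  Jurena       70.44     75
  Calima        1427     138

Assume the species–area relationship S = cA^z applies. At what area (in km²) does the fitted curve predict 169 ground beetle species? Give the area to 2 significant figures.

3900 km²

z = ln(138/75) / ln(1427/70.44) = 0.6098 / 3.0086 = 0.2027
c = 75 / 70.44^0.2027 = 75 / 2.369 = 31.66
A = (169/31.66)^(1/0.2027) ⇒ ln A = ln(5.337)/0.2027 = 8.2632
A = e^8.2632 ≈ 3878 km²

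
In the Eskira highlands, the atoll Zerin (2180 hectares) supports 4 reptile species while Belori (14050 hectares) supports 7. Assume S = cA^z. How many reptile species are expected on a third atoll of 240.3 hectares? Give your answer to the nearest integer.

2

z = ln(7/4) / ln(14050/2180) = 0.5596 / 1.8633 = 0.3003
c = 4 / 2180^0.3003 = 4 / 10.06 = 0.3976
S₃ = 0.3976 × 240.3^0.3003 = 0.3976 × 5.188 ≈ 2.063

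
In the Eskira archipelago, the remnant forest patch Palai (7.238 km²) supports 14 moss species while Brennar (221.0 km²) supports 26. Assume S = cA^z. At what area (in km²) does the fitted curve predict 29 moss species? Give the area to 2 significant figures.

z = ln(26/14) / ln(221/7.238) = 0.6190 / 3.4188 = 0.1811
c = 14 / 7.238^0.1811 = 14 / 1.431 = 9.783
A = (29/9.783)^(1/0.1811) ⇒ ln A = ln(2.964)/0.1811 = 6.0012
A = e^6.0012 ≈ 403.9 km²

400 km²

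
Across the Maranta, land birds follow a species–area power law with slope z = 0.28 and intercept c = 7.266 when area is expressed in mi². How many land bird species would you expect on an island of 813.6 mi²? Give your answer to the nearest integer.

S = 7.266 × 813.6^0.28
ln S = ln 7.266 + 0.28 × ln 813.6 = 1.9832 + 0.28 × 6.7015 = 3.8596
S = e^3.8596 ≈ 47.45

47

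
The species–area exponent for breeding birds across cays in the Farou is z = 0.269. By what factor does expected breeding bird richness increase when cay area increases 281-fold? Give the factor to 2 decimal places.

4.56

S₂/S₁ = (A₂/A₁)^z = 281^0.269
ln(S₂/S₁) = 0.269 × ln 281 = 0.269 × 5.6384 = 1.5167
S₂/S₁ = e^1.5167 ≈ 4.557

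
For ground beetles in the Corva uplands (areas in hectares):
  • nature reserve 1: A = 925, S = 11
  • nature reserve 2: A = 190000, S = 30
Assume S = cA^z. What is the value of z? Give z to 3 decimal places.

0.188

Taking logs: ln S = ln c + z ln A, so z = (ln S₂ − ln S₁)/(ln A₂ − ln A₁).
z = ln(30/11) / ln(190000/925) = ln(2.727) / ln(205.4) = 1.0033 / 5.3250 = 0.1884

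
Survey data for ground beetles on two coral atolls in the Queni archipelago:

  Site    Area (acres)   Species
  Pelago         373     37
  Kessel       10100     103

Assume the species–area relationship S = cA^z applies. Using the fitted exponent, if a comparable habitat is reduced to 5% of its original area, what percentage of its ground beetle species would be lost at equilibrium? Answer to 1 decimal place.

z = ln(103/37) / ln(10100/373) = 1.0238 / 3.2987 = 0.3104
S_new/S_old = (A_new/A_old)^z = 0.05^0.3104 = exp(0.3104 × -2.9957) = 0.3946
Fraction lost = 1 − 0.3946 = 0.6054

60.5%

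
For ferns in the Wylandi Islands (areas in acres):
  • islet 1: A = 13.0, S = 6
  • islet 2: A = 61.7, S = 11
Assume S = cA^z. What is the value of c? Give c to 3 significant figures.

z = ln(S₂/S₁) / ln(A₂/A₁) = ln(11/6) / ln(61.7/13) = 0.6061 / 1.5573 = 0.3892
c = S₁ / A₁^z = 6 / 13^0.3892 = 6 / 2.714 = 2.211

2.21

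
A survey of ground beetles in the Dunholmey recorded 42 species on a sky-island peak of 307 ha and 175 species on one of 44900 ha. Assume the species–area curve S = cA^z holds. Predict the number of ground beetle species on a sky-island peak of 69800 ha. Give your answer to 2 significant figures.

z = ln(175/42) / ln(44900/307) = 1.4271 / 4.9853 = 0.2863
c = 42 / 307^0.2863 = 42 / 5.152 = 8.152
S₃ = 8.152 × 69800^0.2863 = 8.152 × 24.36 ≈ 198.6

200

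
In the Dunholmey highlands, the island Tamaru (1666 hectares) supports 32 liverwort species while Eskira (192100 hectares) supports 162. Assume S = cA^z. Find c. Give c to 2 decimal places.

z = ln(S₂/S₁) / ln(A₂/A₁) = ln(162/32) / ln(192100/1666) = 1.6219 / 4.7476 = 0.3416
c = S₁ / A₁^z = 32 / 1666^0.3416 = 32 / 12.61 = 2.538

2.54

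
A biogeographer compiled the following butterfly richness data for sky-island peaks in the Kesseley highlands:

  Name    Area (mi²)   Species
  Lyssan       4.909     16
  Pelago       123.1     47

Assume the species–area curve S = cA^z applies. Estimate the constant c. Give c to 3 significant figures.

z = ln(S₂/S₁) / ln(A₂/A₁) = ln(47/16) / ln(123.1/4.909) = 1.0776 / 3.2219 = 0.3344
c = S₁ / A₁^z = 16 / 4.909^0.3344 = 16 / 1.703 = 9.398

9.40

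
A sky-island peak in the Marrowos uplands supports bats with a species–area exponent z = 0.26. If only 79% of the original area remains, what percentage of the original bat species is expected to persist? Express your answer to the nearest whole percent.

94%

S_new/S_old = (A_new/A_old)^z = 0.79^0.26
= exp(0.26 × ln 0.79) = exp(0.26 × -0.2357) = exp(-0.0613) ≈ 0.9406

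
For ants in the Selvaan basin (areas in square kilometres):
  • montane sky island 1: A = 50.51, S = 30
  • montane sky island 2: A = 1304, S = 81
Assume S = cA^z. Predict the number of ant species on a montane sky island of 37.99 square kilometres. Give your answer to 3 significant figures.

27.5

z = ln(81/30) / ln(1304/50.51) = 0.9933 / 3.2510 = 0.3055
c = 30 / 50.51^0.3055 = 30 / 3.314 = 9.051
S₃ = 9.051 × 37.99^0.3055 = 9.051 × 3.038 ≈ 27.5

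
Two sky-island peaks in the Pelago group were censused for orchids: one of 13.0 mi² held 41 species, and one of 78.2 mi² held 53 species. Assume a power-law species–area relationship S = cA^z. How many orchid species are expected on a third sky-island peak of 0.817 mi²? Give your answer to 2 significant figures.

z = ln(53/41) / ln(78.2/13) = 0.2567 / 1.7943 = 0.1431
c = 41 / 13^0.1431 = 41 / 1.443 = 28.41
S₃ = 28.41 × 0.817^0.1431 = 28.41 × 0.9715 ≈ 27.6

28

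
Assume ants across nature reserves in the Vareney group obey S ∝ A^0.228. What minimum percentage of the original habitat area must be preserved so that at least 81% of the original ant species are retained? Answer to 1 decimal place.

Need (A_new/A_old)^0.228 = 0.81, so A_new/A_old = 0.81^(1/0.228) = 0.81^4.386
ln(A_new/A_old) = ln 0.81 / 0.228 = -0.2107 / 0.228 = -0.9242
A_new/A_old = e^-0.9242 ≈ 0.3968

39.7%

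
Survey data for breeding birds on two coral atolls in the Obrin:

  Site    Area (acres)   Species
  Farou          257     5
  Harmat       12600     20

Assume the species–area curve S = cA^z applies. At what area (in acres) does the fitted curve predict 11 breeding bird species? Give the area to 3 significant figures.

2350 acres

z = ln(20/5) / ln(12600/257) = 1.3863 / 3.8924 = 0.3562
c = 5 / 257^0.3562 = 5 / 7.216 = 0.6929
A = (11/0.6929)^(1/0.3562) ⇒ ln A = ln(15.88)/0.3562 = 7.7629
A = e^7.7629 ≈ 2352 acres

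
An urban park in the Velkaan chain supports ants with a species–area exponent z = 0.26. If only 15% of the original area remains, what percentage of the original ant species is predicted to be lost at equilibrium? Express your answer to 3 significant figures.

S_new/S_old = (A_new/A_old)^z = 0.15^0.26
= exp(0.26 × ln 0.15) = exp(0.26 × -1.8971) = exp(-0.4933) ≈ 0.6106
Fraction lost = 1 − 0.6106 = 0.3894

38.9%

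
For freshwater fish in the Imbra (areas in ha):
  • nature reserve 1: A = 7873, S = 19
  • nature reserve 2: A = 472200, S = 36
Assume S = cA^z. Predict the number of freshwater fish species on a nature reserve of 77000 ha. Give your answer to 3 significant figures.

27.1

z = ln(36/19) / ln(472200/7873) = 0.6391 / 4.0940 = 0.1561
c = 19 / 7873^0.1561 = 19 / 4.057 = 4.683
S₃ = 4.683 × 77000^0.1561 = 4.683 × 5.792 ≈ 27.12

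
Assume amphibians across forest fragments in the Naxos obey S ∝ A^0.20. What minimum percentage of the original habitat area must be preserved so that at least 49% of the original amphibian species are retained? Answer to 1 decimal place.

2.8%

Need (A_new/A_old)^0.2 = 0.49, so A_new/A_old = 0.49^(1/0.2) = 0.49^5
ln(A_new/A_old) = ln 0.49 / 0.2 = -0.7133 / 0.2 = -3.5667
A_new/A_old = e^-3.5667 ≈ 0.02825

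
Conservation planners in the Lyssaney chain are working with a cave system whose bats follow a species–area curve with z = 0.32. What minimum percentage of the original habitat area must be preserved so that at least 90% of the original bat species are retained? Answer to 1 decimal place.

71.9%

Need (A_new/A_old)^0.32 = 0.9, so A_new/A_old = 0.9^(1/0.32) = 0.9^3.125
ln(A_new/A_old) = ln 0.9 / 0.32 = -0.1054 / 0.32 = -0.3293
A_new/A_old = e^-0.3293 ≈ 0.7195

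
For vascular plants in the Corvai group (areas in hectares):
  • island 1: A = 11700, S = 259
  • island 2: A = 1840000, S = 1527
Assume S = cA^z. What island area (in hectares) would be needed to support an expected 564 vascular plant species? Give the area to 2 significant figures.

z = ln(1527/259) / ln(1840000/11700) = 1.7742 / 5.0579 = 0.3508
c = 259 / 11700^0.3508 = 259 / 26.73 = 9.688
A = (564/9.688)^(1/0.3508) ⇒ ln A = ln(58.21)/0.3508 = 11.5859
A = e^11.5859 ≈ 107569 hectares

110000 hectares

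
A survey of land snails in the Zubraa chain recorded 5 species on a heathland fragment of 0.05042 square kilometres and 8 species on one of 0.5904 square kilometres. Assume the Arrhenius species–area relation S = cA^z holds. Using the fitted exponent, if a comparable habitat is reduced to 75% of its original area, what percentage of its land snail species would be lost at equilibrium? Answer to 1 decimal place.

z = ln(8/5) / ln(0.5904/0.05042) = 0.4700 / 2.4604 = 0.1910
S_new/S_old = (A_new/A_old)^z = 0.75^0.1910 = exp(0.1910 × -0.2877) = 0.9465
Fraction lost = 1 − 0.9465 = 0.05347

5.3%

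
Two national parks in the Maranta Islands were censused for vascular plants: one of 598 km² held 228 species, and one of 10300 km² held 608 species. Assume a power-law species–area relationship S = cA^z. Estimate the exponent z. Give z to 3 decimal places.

Taking logs: ln S = ln c + z ln A, so z = (ln S₂ − ln S₁)/(ln A₂ − ln A₁).
z = ln(608/228) / ln(10300/598) = ln(2.667) / ln(17.22) = 0.9808 / 2.8463 = 0.3446

0.345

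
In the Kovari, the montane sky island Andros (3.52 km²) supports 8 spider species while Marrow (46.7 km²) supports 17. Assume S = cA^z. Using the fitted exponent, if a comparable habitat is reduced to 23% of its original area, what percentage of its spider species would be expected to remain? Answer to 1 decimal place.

65.1%

z = ln(17/8) / ln(46.7/3.52) = 0.7538 / 2.5853 = 0.2916
S_new/S_old = (A_new/A_old)^z = 0.23^0.2916 = exp(0.2916 × -1.4697) = 0.6515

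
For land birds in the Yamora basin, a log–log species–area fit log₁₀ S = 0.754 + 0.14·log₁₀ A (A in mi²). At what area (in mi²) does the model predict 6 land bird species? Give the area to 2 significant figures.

6 = 5.675 × A^0.14  ⇒  A^0.14 = 6/5.675 = 1.057
ln A = ln(1.057) / 0.14 = 0.0556 / 0.14 = 0.3972
A = e^0.3972 ≈ 1.488 mi²

1.5 mi²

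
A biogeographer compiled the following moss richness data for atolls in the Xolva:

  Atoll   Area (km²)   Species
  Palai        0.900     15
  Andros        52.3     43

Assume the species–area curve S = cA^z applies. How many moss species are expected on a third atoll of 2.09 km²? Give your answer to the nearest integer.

z = ln(43/15) / ln(52.3/0.9) = 1.0531 / 4.0624 = 0.2592
c = 15 / 0.9^0.2592 = 15 / 0.9731 = 15.42
S₃ = 15.42 × 2.09^0.2592 = 15.42 × 1.211 ≈ 18.66

19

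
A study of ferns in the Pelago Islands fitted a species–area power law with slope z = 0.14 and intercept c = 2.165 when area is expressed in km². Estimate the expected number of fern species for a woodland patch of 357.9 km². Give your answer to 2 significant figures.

S = 2.165 × 357.9^0.14
ln S = ln 2.165 + 0.14 × ln 357.9 = 0.7724 + 0.14 × 5.8803 = 1.5957
S = e^1.5957 ≈ 4.932

4.9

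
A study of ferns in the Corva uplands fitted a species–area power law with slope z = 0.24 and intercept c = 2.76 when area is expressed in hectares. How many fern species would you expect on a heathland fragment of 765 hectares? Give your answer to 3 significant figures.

S = 2.76 × 765^0.24 = 2.76 × 4.921 ≈ 13.58

13.6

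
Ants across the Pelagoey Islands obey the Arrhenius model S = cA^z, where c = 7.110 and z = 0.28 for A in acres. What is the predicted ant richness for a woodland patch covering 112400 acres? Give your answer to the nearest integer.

185 species

S = 7.11 × 112400^0.28
ln S = ln 7.11 + 0.28 × ln 112400 = 1.9615 + 0.28 × 11.6298 = 5.2179
S = e^5.2179 ≈ 184.5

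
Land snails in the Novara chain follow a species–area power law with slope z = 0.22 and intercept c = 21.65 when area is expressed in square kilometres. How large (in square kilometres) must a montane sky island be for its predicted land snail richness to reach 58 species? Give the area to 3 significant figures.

58 = 21.65 × A^0.22  ⇒  A^0.22 = 58/21.65 = 2.679
ln A = ln(2.679) / 0.22 = 0.9854 / 0.22 = 4.4793
A = e^4.4793 ≈ 88.17 square kilometres

88.2 square kilometres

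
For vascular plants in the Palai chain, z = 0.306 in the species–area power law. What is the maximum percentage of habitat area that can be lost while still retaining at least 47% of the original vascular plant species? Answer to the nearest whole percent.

92%

Need (A_new/A_old)^0.306 = 0.47, so A_new/A_old = 0.47^(1/0.306) = 0.47^3.268
ln(A_new/A_old) = ln 0.47 / 0.306 = -0.7550 / 0.306 = -2.4674
A_new/A_old = e^-2.4674 ≈ 0.08481
Fraction that can be lost = 1 − 0.08481 = 0.9152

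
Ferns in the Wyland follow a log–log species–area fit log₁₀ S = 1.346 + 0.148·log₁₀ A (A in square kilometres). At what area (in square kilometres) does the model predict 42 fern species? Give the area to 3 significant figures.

74.7 square kilometres

42 = 22.18 × A^0.148  ⇒  A^0.148 = 42/22.18 = 1.893
ln A = ln(1.893) / 0.148 = 0.6384 / 0.148 = 4.3134
A = e^4.3134 ≈ 74.7 square kilometres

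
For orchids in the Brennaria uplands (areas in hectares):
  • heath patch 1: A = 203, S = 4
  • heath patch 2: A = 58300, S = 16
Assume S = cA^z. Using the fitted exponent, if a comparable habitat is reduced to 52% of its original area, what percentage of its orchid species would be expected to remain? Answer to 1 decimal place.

z = ln(16/4) / ln(58300/203) = 1.3863 / 5.6602 = 0.2449
S_new/S_old = (A_new/A_old)^z = 0.52^0.2449 = exp(0.2449 × -0.6539) = 0.852

85.2%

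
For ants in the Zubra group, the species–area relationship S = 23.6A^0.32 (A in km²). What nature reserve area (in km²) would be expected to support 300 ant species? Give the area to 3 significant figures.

300 = 23.6 × A^0.32  ⇒  A^0.32 = 300/23.6 = 12.71
ln A = ln(12.71) / 0.32 = 2.5425 / 0.32 = 7.9454
A = e^7.9454 ≈ 2823 km²

2820 km²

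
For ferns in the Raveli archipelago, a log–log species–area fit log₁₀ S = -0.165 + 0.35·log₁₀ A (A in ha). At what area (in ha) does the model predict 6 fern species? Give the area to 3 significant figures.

6 = 0.6839 × A^0.35  ⇒  A^0.35 = 6/0.6839 = 8.773
ln A = ln(8.773) / 0.35 = 2.1717 / 0.35 = 6.2048
A = e^6.2048 ≈ 495.1 ha

495 ha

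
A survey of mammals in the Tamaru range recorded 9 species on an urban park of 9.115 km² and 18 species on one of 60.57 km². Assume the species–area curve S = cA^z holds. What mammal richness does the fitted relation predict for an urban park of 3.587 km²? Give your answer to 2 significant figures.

6.4

z = ln(18/9) / ln(60.57/9.115) = 0.6931 / 1.8939 = 0.3660
c = 9 / 9.115^0.3660 = 9 / 2.245 = 4.008
S₃ = 4.008 × 3.587^0.3660 = 4.008 × 1.596 ≈ 6.397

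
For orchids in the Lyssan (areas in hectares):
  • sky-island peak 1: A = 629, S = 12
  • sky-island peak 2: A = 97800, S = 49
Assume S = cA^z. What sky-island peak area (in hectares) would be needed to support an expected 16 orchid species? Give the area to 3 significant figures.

1770 hectares

z = ln(49/12) / ln(97800/629) = 1.4069 / 5.0465 = 0.2788
c = 12 / 629^0.2788 = 12 / 6.029 = 1.99
A = (16/1.99)^(1/0.2788) ⇒ ln A = ln(8.038)/0.2788 = 7.4760
A = e^7.4760 ≈ 1765 hectares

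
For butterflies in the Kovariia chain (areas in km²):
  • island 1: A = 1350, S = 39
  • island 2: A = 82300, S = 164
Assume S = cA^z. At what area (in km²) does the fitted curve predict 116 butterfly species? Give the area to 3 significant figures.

30600 km²

z = ln(164/39) / ln(82300/1350) = 1.4363 / 4.1103 = 0.3494
c = 39 / 1350^0.3494 = 39 / 12.41 = 3.142
A = (116/3.142)^(1/0.3494) ⇒ ln A = ln(36.92)/0.3494 = 10.3272
A = e^10.3272 ≈ 30552 km²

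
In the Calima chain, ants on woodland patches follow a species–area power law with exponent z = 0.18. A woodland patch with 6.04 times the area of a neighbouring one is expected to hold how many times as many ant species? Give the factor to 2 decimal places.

1.38

S₂/S₁ = (A₂/A₁)^z = 6.04^0.18
ln(S₂/S₁) = 0.18 × ln 6.04 = 0.18 × 1.7984 = 0.3237
S₂/S₁ = e^0.3237 ≈ 1.382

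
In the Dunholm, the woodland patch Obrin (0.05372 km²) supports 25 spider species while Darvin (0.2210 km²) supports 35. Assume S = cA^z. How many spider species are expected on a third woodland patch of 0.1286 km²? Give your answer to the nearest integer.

31

z = ln(35/25) / ln(0.221/0.05372) = 0.3365 / 1.4144 = 0.2379
c = 25 / 0.05372^0.2379 = 25 / 0.4988 = 50.12
S₃ = 50.12 × 0.1286^0.2379 = 50.12 × 0.6139 ≈ 30.77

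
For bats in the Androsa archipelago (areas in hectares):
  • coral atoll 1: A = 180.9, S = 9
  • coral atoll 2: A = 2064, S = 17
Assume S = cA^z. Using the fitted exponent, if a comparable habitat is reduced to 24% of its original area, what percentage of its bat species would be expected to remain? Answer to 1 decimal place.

68.9%

z = ln(17/9) / ln(2064/180.9) = 0.6360 / 2.4345 = 0.2612
S_new/S_old = (A_new/A_old)^z = 0.24^0.2612 = exp(0.2612 × -1.4271) = 0.6888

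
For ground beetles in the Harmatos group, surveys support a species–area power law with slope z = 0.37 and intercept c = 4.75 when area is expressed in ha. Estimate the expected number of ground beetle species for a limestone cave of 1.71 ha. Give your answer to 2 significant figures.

S = 4.75 × 1.71^0.37
ln S = ln 4.75 + 0.37 × ln 1.71 = 1.5581 + 0.37 × 0.5365 = 1.7566
S = e^1.7566 ≈ 5.793

5.8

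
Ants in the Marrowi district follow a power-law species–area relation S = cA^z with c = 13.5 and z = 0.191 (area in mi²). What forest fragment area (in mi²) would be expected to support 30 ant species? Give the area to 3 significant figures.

30 = 13.5 × A^0.191  ⇒  A^0.191 = 30/13.5 = 2.222
ln A = ln(2.222) / 0.191 = 0.7985 / 0.191 = 4.1807
A = e^4.1807 ≈ 65.41 mi²

65.4 mi²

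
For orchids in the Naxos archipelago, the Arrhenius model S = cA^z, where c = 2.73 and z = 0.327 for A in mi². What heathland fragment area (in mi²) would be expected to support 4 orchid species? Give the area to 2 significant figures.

4 = 2.73 × A^0.327  ⇒  A^0.327 = 4/2.73 = 1.465
ln A = ln(1.465) / 0.327 = 0.3820 / 0.327 = 1.1682
A = e^1.1682 ≈ 3.216 mi²

3.2 mi²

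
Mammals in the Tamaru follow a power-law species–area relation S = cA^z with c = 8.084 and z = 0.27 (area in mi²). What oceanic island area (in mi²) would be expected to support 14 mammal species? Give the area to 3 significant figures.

7.64 mi²

14 = 8.084 × A^0.27  ⇒  A^0.27 = 14/8.084 = 1.732
ln A = ln(1.732) / 0.27 = 0.5492 / 0.27 = 2.0340
A = e^2.0340 ≈ 7.644 mi²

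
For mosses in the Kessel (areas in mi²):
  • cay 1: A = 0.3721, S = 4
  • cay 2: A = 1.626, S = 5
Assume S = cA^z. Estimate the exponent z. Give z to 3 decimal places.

0.151

Taking logs: ln S = ln c + z ln A, so z = (ln S₂ − ln S₁)/(ln A₂ − ln A₁).
z = ln(5/4) / ln(1.626/0.3721) = ln(1.25) / ln(4.37) = 0.2231 / 1.4747 = 0.1513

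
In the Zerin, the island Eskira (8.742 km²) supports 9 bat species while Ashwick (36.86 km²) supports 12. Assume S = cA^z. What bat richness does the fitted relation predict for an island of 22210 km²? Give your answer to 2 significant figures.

43

z = ln(12/9) / ln(36.86/8.742) = 0.2877 / 1.4390 = 0.1999
c = 9 / 8.742^0.1999 = 9 / 1.543 = 5.834
S₃ = 5.834 × 22210^0.1999 = 5.834 × 7.395 ≈ 43.15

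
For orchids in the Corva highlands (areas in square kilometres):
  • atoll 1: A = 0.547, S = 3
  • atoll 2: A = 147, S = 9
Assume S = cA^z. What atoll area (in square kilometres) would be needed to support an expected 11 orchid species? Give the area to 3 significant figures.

408 square kilometres

z = ln(9/3) / ln(147/0.547) = 1.0986 / 5.5937 = 0.1964
c = 3 / 0.547^0.1964 = 3 / 0.8883 = 3.377
A = (11/3.377)^(1/0.1964) ⇒ ln A = ln(3.257)/0.1964 = 6.0122
A = e^6.0122 ≈ 408.4 square kilometres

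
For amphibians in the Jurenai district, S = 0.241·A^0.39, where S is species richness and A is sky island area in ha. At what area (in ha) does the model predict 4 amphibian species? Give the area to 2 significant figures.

4 = 0.241 × A^0.39  ⇒  A^0.39 = 4/0.241 = 16.6
ln A = ln(16.6) / 0.39 = 2.8093 / 0.39 = 7.2032
A = e^7.2032 ≈ 1344 ha

1300 ha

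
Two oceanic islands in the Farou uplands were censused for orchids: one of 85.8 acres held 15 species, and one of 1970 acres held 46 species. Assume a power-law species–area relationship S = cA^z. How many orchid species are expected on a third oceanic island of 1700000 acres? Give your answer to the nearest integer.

z = ln(46/15) / ln(1970/85.8) = 1.1206 / 3.1338 = 0.3576
c = 15 / 85.8^0.3576 = 15 / 4.913 = 3.053
S₃ = 3.053 × 1700000^0.3576 = 3.053 × 169 ≈ 516

516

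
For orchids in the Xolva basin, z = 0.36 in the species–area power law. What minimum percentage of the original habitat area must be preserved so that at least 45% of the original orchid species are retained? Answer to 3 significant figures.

Need (A_new/A_old)^0.36 = 0.45, so A_new/A_old = 0.45^(1/0.36) = 0.45^2.778
ln(A_new/A_old) = ln 0.45 / 0.36 = -0.7985 / 0.36 = -2.2181
A_new/A_old = e^-2.2181 ≈ 0.1088

10.9%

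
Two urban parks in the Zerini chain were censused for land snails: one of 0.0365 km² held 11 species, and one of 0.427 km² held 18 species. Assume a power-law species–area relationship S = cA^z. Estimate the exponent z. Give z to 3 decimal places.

0.200

Taking logs: ln S = ln c + z ln A, so z = (ln S₂ − ln S₁)/(ln A₂ − ln A₁).
z = ln(18/11) / ln(0.427/0.0365) = ln(1.636) / ln(11.7) = 0.4925 / 2.4595 = 0.2002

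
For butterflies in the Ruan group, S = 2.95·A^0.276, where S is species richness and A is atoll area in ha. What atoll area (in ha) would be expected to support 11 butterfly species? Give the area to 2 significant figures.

120 ha

11 = 2.95 × A^0.276  ⇒  A^0.276 = 11/2.95 = 3.729
ln A = ln(3.729) / 0.276 = 1.3161 / 0.276 = 4.7684
A = e^4.7684 ≈ 117.7 ha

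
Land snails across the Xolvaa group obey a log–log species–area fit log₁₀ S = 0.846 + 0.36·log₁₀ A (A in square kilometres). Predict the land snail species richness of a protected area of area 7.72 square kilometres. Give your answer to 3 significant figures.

14.6

S = 7.015 × 7.72^0.36
ln S = ln 7.015 + 0.36 × ln 7.72 = 1.9480 + 0.36 × 2.0438 = 2.6838
S = e^2.6838 ≈ 14.64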